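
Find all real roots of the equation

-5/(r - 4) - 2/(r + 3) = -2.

Multiply both sides by (r - 4)(r + 3):
-5(r + 3) - 2(r - 4) = -2(r - 4)(r + 3).
Expand and collect terms: -2r^2 + 9r + 31 = 0.
By the quadratic formula, r = (-9 +/- sqrt(329)) / -4, so r ~= -2.2846 or r ~= 6.7846.
Neither value makes a denominator zero (r != 4, r != -3), so both are valid.

r = -2.2846 or r = 6.7846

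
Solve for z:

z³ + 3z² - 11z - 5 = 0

z = -5 or z = -0.4142 or z = 2.4142

Possible rational roots are divisors of -5. Testing z = -5 gives 0, so (z + 5) is a factor.
Divide: z³ + 3z² - 11z - 5 = (z + 5)(z² - 2z - 1).
Apply the quadratic formula to z² - 2z - 1 = 0: z = (2 ± √8)/2, i.e. z ≈ 2.4142 or z ≈ -0.4142.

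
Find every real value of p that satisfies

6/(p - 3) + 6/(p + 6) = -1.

p = -15 or p = 0

Multiply both sides by (p - 3)(p + 6):
6(p + 6) + 6(p - 3) = -(p - 3)(p + 6).
Expand and collect terms: -p² - 15p = 0.
Factor or apply the quadratic formula: p = -15 or p = 0.
Neither value makes a denominator zero (p ≠ 3, p ≠ -6), so both are valid.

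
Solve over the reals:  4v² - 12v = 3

v = -0.2321 or v = 3.2321

Rearrange to standard form: 4v² - 12v - 3 = 0.
Discriminant: (-12)² − 4·4·(-3) = 192.
Quadratic formula: v = (12 ± √192) / 8.
So v = 3/2 + √(3) ≈ 3.2321 or v = 3/2 - √(3) ≈ -0.2321.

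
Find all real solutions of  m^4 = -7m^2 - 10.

No real solutions.

Let u = m^2. The equation becomes u^2 + 7u + 10 = 0.
Factor: (u + 5)(u + 2) = 0, so u = -5 or u = -2.
m^2 = -5 < 0 has no real solution.
m^2 = -2 < 0 has no real solution.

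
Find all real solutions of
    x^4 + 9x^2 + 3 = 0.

No real solutions.

Let u = x^2. The equation becomes u^2 + 9u + 3 = 0.
By the quadratic formula, u = -9/2 + sqrt(69)/2 or u = -9/2 - sqrt(69)/2.
x^2 = -9/2 + sqrt(69)/2 < 0 has no real solution.
x^2 = -9/2 - sqrt(69)/2 < 0 has no real solution.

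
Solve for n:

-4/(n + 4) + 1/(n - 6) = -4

Multiply both sides by (n + 4)(n - 6):
-4(n - 6) + (n + 4) = -4(n + 4)(n - 6).
Expand and collect terms: -4n² + 11n + 68 = 0.
By the quadratic formula, n = (-11 ± √1209) / -8, so n ≈ -2.9713 or n ≈ 5.7213.
Neither value makes a denominator zero (n ≠ -4, n ≠ 6), so both are valid.

n = -2.9713 or n = 5.7213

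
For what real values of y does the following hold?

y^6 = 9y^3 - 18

Let u = y^3. The equation becomes u^2 - 9u + 18 = 0.
Factor: (u - 3)(u - 6) = 0, so u = 3 or u = 6.
y^3 = 3 gives y = (3)^(1/3) ~= 1.4422.
y^3 = 6 gives y = (6)^(1/3) ~= 1.8171.

y = 1.4422 or y = 1.8171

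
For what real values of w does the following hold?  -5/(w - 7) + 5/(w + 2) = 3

Multiply both sides by (w - 7)(w + 2):
-5(w + 2) + 5(w - 7) = 3(w - 7)(w + 2).
Expand and collect terms: 3w^2 - 15w + 3 = 0.
By the quadratic formula, w = (15 +/- sqrt(189)) / 6, so w ~= 4.7913 or w ~= 0.2087.
Neither value makes a denominator zero (w != 7, w != -2), so both are valid.

w = 0.2087 or w = 4.7913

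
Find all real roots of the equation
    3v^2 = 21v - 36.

Bring every term to one side: 3v^2 - 21v + 36 = 0.
Factor: 3(v - 3)(v - 4) = 0.
So v = 3 or v = 4.

v = 3 or v = 4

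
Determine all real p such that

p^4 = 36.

p = -2.4495 or p = 2.4495

Let u = p^2. The equation becomes u^2 - 36 = 0.
Factor: (u + 6)(u - 6) = 0, so u = -6 or u = 6.
p^2 = -6 < 0 has no real solution.
p^2 = 6 gives p = +/-sqrt(6) ~= +/-2.4495.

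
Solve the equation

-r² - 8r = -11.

r = -9.1962 or r = 1.1962

Rearrange to standard form: -r² - 8r + 11 = 0.
Discriminant: (-8)² − 4·(-1)·11 = 108.
Quadratic formula: r = (8 ± √108) / (-2).
So r = -3·√(3) - 4 ≈ -9.1962 or r = -4 + 3·√(3) ≈ 1.1962.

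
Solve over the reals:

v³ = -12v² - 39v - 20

Rearrange: v³ + 12v² + 39v + 20 = 0.
Possible rational roots are divisors of 20. Testing v = -5 gives 0, so (v + 5) is a factor.
Divide: v³ + 12v² + 39v + 20 = (v + 5)(v² + 7v + 4).
Apply the quadratic formula to v² + 7v + 4 = 0: v = (-7 ± √33)/2, i.e. v ≈ -0.6277 or v ≈ -6.3723.

v = -6.3723 or v = -5 or v = -0.6277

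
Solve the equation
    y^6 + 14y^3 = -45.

y = -2.0801 or y = -1.71

Let u = y^3. The equation becomes u^2 + 14u + 45 = 0.
Factor: (u + 5)(u + 9) = 0, so u = -5 or u = -9.
y^3 = -5 gives y = -(5)^(1/3) ~= -1.71.
y^3 = -9 gives y = -(9)^(1/3) ~= -2.0801.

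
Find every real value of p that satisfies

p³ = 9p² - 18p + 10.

Rearrange: p³ - 9p² + 18p - 10 = 0.
Possible rational roots are divisors of -10. Testing p = 1 gives 0, so (p - 1) is a factor.
Divide: p³ - 9p² + 18p - 10 = (p - 1)(p² - 8p + 10).
Apply the quadratic formula to p² - 8p + 10 = 0: p = (8 ± √24)/2, i.e. p ≈ 6.4495 or p ≈ 1.5505.

p = 1 or p = 1.5505 or p = 6.4495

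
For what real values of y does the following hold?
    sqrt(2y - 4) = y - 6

y = 10

Square both sides: 2y - 4 = (y - 6)^2.
Expand and rearrange: y^2 - 14y + 40 = 0.
Solving gives y = 10 or y = 4.
Check each candidate in the original equation:
  y = 10: sqrt(16) = 4, while y - 6 = 4 — valid.
  y = 4: sqrt(4) = 2, while y - 6 = -2 — extraneous.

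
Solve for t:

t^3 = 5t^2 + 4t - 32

t = -2.3723 or t = 3.3723 or t = 4

Rearrange: t^3 - 5t^2 - 4t + 32 = 0.
Possible rational roots are divisors of 32. Testing t = 4 gives 0, so (t - 4) is a factor.
Divide: t^3 - 5t^2 - 4t + 32 = (t - 4)(t^2 - t - 8).
Apply the quadratic formula to t^2 - t - 8 = 0: t = (1 +/- sqrt(33))/2, i.e. t ~= 3.3723 or t ~= -2.3723.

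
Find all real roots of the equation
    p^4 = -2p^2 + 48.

Let u = p^2. The equation becomes u^2 + 2u - 48 = 0.
Factor: (u + 8)(u - 6) = 0, so u = -8 or u = 6.
p^2 = -8 < 0 has no real solution.
p^2 = 6 gives p = +/-sqrt(6) ~= +/-2.4495.

p = -2.4495 or p = 2.4495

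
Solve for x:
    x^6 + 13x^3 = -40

x = -2 or x = -1.71

Let u = x^3. The equation becomes u^2 + 13u + 40 = 0.
Factor: (u + 5)(u + 8) = 0, so u = -5 or u = -8.
x^3 = -5 gives x = -(5)^(1/3) ~= -1.71.
x^3 = -8 gives x = -2.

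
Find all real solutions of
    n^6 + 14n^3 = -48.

Let u = n^3. The equation becomes u^2 + 14u + 48 = 0.
Factor: (u + 6)(u + 8) = 0, so u = -6 or u = -8.
n^3 = -6 gives n = -(6)^(1/3) ~= -1.8171.
n^3 = -8 gives n = -2.

n = -2 or n = -1.8171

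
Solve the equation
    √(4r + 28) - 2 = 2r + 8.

r = -3

Isolate the radical: √(4r + 28) = 2r + 10.
Square both sides: 4r + 28 = (2r + 10)².
Expand and rearrange: 4r² + 36r + 72 = 0.
Solving gives r = -3 or r = -6.
Check each candidate in the original equation:
  r = -3: √(16) = 4, while 2r + 10 = 4 — valid.
  r = -6: √(4) = 2, while 2r + 10 = -2 — extraneous.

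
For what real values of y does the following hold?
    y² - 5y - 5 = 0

Discriminant: (-5)² − 4·1·(-5) = 45.
Quadratic formula: y = (5 ± √45) / 2.
So y = 5/2 + 3·√(5)/2 ≈ 5.8541 or y = 5/2 - 3·√(5)/2 ≈ -0.8541.

y = -0.8541 or y = 5.8541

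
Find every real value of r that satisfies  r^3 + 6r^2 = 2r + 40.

Rearrange: r^3 + 6r^2 - 2r - 40 = 0.
Possible rational roots are divisors of -40. Testing r = -4 gives 0, so (r + 4) is a factor.
Divide: r^3 + 6r^2 - 2r - 40 = (r + 4)(r^2 + 2r - 10).
Apply the quadratic formula to r^2 + 2r - 10 = 0: r = (-2 +/- sqrt(44))/2, i.e. r ~= 2.3166 or r ~= -4.3166.

r = -4.3166 or r = -4 or r = 2.3166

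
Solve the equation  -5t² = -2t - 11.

t = -1.2967 or t = 1.6967

Rearrange to standard form: -5t² + 2t + 11 = 0.
Discriminant: (2)² − 4·(-5)·11 = 224.
Quadratic formula: t = (-2 ± √224) / (-10).
So t = 1/5 - 2·√(14)/5 ≈ -1.2967 or t = 1/5 + 2·√(14)/5 ≈ 1.6967.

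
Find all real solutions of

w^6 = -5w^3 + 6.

w = -1.8171 or w = 1

Let u = w^3. The equation becomes u^2 + 5u - 6 = 0.
Factor: (u - 1)(u + 6) = 0, so u = 1 or u = -6.
w^3 = 1 gives w = 1.
w^3 = -6 gives w = -(6)^(1/3) ~= -1.8171.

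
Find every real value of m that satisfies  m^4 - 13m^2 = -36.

Let u = m^2. The equation becomes u^2 - 13u + 36 = 0.
Factor: (u - 9)(u - 4) = 0, so u = 9 or u = 4.
m^2 = 9 gives m = +/-3.
m^2 = 4 gives m = +/-2.

m = -3 or m = -2 or m = 2 or m = 3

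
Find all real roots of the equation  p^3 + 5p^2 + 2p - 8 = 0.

Possible rational roots are divisors of -8. Testing p = 1 gives 0, so (p - 1) is a factor.
Divide: p^3 + 5p^2 + 2p - 8 = (p - 1)(p^2 + 6p + 8).
Factor the quadratic: p = -2 or p = -4.

p = -4 or p = -2 or p = 1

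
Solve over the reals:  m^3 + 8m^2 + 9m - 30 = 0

Possible rational roots are divisors of -30. Testing m = -5 gives 0, so (m + 5) is a factor.
Divide: m^3 + 8m^2 + 9m - 30 = (m + 5)(m^2 + 3m - 6).
Apply the quadratic formula to m^2 + 3m - 6 = 0: m = (-3 +/- sqrt(33))/2, i.e. m ~= 1.3723 or m ~= -4.3723.

m = -5 or m = -4.3723 or m = 1.3723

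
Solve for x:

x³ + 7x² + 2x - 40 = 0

x = -5 or x = -4 or x = 2

Possible rational roots are divisors of -40. Testing x = -4 gives 0, so (x + 4) is a factor.
Divide: x³ + 7x² + 2x - 40 = (x + 4)(x² + 3x - 10).
Factor the quadratic: x = 2 or x = -5.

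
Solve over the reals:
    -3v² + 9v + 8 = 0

Discriminant: (9)² − 4·(-3)·8 = 177.
Quadratic formula: v = (-9 ± √177) / (-6).
So v = 3/2 - √(177)/6 ≈ -0.7174 or v = 3/2 + √(177)/6 ≈ 3.7174.

v = -0.7174 or v = 3.7174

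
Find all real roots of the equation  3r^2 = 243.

r = -9 or r = 9

Bring every term to one side: 3r^2 - 243 = 0.
Factor: 3(r - 9)(r + 9) = 0.
So r = 9 or r = -9.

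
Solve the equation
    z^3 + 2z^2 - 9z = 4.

Rearrange: z^3 + 2z^2 - 9z - 4 = 0.
Possible rational roots are divisors of -4. Testing z = -4 gives 0, so (z + 4) is a factor.
Divide: z^3 + 2z^2 - 9z - 4 = (z + 4)(z^2 - 2z - 1).
Apply the quadratic formula to z^2 - 2z - 1 = 0: z = (2 +/- sqrt(8))/2, i.e. z ~= 2.4142 or z ~= -0.4142.

z = -4 or z = -0.4142 or z = 2.4142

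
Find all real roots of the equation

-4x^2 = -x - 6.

Rearrange to standard form: -4x^2 + x + 6 = 0.
Discriminant: (1)^2 - 4*(-4)*6 = 97.
Quadratic formula: x = (-1 +/- sqrt(97)) / (-8).
So x = 1/8 - sqrt(97)/8 ~= -1.1061 or x = 1/8 + sqrt(97)/8 ~= 1.3561.

x = -1.1061 or x = 1.3561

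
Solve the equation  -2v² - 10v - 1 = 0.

v = -4.8979 or v = -0.1021

Discriminant: (-10)² − 4·(-2)·(-1) = 92.
Quadratic formula: v = (10 ± √92) / (-4).
So v = -5/2 - √(23)/2 ≈ -4.8979 or v = -5/2 + √(23)/2 ≈ -0.1021.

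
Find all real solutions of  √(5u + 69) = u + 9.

u = -1

Square both sides: 5u + 69 = (u + 9)².
Expand and rearrange: u² + 13u + 12 = 0.
Solving gives u = -1 or u = -12.
Check each candidate in the original equation:
  u = -1: √(64) = 8, while u + 9 = 8 — valid.
  u = -12: √(9) = 3, while u + 9 = -3 — extraneous.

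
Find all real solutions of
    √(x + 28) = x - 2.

Square both sides: x + 28 = (x - 2)².
Expand and rearrange: x² - 5x - 24 = 0.
Solving gives x = 8 or x = -3.
Check each candidate in the original equation:
  x = 8: √(36) = 6, while x - 2 = 6 — valid.
  x = -3: √(25) = 5, while x - 2 = -5 — extraneous.

x = 8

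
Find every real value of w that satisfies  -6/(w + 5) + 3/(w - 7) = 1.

Multiply both sides by (w + 5)(w - 7):
-6(w - 7) + 3(w + 5) = (w + 5)(w - 7).
Expand and collect terms: w² + w - 92 = 0.
By the quadratic formula, w = (-1 ± √369) / 2, so w ≈ 9.1047 or w ≈ -10.1047.
Neither value makes a denominator zero (w ≠ -5, w ≠ 7), so both are valid.

w = -10.1047 or w = 9.1047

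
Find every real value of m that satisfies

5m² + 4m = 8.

Rearrange to standard form: 5m² + 4m - 8 = 0.
Discriminant: (4)² − 4·5·(-8) = 176.
Quadratic formula: m = (-4 ± √176) / 10.
So m = -2/5 + 2·√(11)/5 ≈ 0.9266 or m = -2·√(11)/5 - 2/5 ≈ -1.7266.

m = -1.7266 or m = 0.9266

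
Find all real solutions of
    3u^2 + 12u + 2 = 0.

u = -3.8257 or u = -0.1743

Discriminant: (12)^2 - 4*3*2 = 120.
Quadratic formula: u = (-12 +/- sqrt(120)) / 6.
So u = -2 + sqrt(30)/3 ~= -0.1743 or u = -2 - sqrt(30)/3 ~= -3.8257.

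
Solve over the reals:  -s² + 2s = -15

Bring every term to one side: -s² + 2s + 15 = 0.
Factor: -1(s - 5)(s + 3) = 0.
So s = 5 or s = -3.

s = -3 or s = 5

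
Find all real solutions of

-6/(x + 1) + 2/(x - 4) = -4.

x = 0.7753 or x = 3.2247

Multiply both sides by (x + 1)(x - 4):
-6(x - 4) + 2(x + 1) = -4(x + 1)(x - 4).
Expand and collect terms: -4x² + 16x - 10 = 0.
By the quadratic formula, x = (-16 ± √96) / -8, so x ≈ 0.7753 or x ≈ 3.2247.
Neither value makes a denominator zero (x ≠ -1, x ≠ 4), so both are valid.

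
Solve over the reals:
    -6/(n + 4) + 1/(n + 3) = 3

Multiply both sides by (n + 4)(n + 3):
-6(n + 3) + (n + 4) = 3(n + 4)(n + 3).
Expand and collect terms: 3n^2 + 26n + 50 = 0.
By the quadratic formula, n = (-26 +/- sqrt(76)) / 6, so n ~= -2.8804 or n ~= -5.7863.
Neither value makes a denominator zero (n != -4, n != -3), so both are valid.

n = -5.7863 or n = -2.8804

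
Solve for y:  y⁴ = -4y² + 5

y = -1 or y = 1

Let u = y². The equation becomes u² + 4u - 5 = 0.
Factor: (u + 5)(u - 1) = 0, so u = -5 or u = 1.
y² = -5 < 0 has no real solution.
y² = 1 gives y = ±1.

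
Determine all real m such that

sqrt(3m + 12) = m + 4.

m = -4 or m = -1

Square both sides: 3m + 12 = (m + 4)^2.
Expand and rearrange: m^2 + 5m + 4 = 0.
Solving gives m = -1 or m = -4.
Check each candidate in the original equation:
  m = -1: sqrt(9) = 3, while m + 4 = 3 — valid.
  m = -4: sqrt(0) = 0, while m + 4 = 0 — valid.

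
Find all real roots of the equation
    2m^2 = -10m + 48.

Bring every term to one side: 2m^2 + 10m - 48 = 0.
Factor: 2(m - 3)(m + 8) = 0.
So m = 3 or m = -8.

m = -8 or m = 3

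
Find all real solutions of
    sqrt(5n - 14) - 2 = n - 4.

n = 3 or n = 6

Isolate the radical: sqrt(5n - 14) = n - 2.
Square both sides: 5n - 14 = (n - 2)^2.
Expand and rearrange: n^2 - 9n + 18 = 0.
Solving gives n = 6 or n = 3.
Check each candidate in the original equation:
  n = 6: sqrt(16) = 4, while n - 2 = 4 — valid.
  n = 3: sqrt(1) = 1, while n - 2 = 1 — valid.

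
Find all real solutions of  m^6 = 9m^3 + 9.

m = -0.9685 or m = 2.1478

Let u = m^3. The equation becomes u^2 - 9u - 9 = 0.
By the quadratic formula, u = 9/2 + 3*sqrt(13)/2 or u = 9/2 - 3*sqrt(13)/2.
m^3 = 9/2 + 3*sqrt(13)/2 gives m = (9/2 + 3*sqrt(13)/2)^(1/3) ~= 2.1478.
m^3 = 9/2 - 3*sqrt(13)/2 gives m = -(-9/2 + 3*sqrt(13)/2)^(1/3) ~= -0.9685.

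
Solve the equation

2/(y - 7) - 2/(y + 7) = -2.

y = -5.9161 or y = 5.9161

Multiply both sides by (y - 7)(y + 7):
2(y + 7) - 2(y - 7) = -2(y - 7)(y + 7).
Expand and collect terms: -2y² + 70 = 0.
By the quadratic formula, y = (0 ± √560) / -4, so y ≈ -5.9161 or y ≈ 5.9161.
Neither value makes a denominator zero (y ≠ 7, y ≠ -7), so both are valid.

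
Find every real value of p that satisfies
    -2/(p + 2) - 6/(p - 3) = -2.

Multiply both sides by (p + 2)(p - 3):
-2(p - 3) - 6(p + 2) = -2(p + 2)(p - 3).
Expand and collect terms: -2p² + 10p + 18 = 0.
By the quadratic formula, p = (-10 ± √244) / -4, so p ≈ -1.4051 or p ≈ 6.4051.
Neither value makes a denominator zero (p ≠ -2, p ≠ 3), so both are valid.

p = -1.4051 or p = 6.4051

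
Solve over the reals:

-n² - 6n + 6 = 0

n = -6.873 or n = 0.873

Discriminant: (-6)² − 4·(-1)·6 = 60.
Quadratic formula: n = (6 ± √60) / (-2).
So n = -√(15) - 3 ≈ -6.873 or n = -3 + √(15) ≈ 0.873.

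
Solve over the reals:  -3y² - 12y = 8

y = -3.1547 or y = -0.8453

Rearrange to standard form: -3y² - 12y - 8 = 0.
Discriminant: (-12)² − 4·(-3)·(-8) = 48.
Quadratic formula: y = (12 ± √48) / (-6).
So y = -2 - 2·√(3)/3 ≈ -3.1547 or y = -2 + 2·√(3)/3 ≈ -0.8453.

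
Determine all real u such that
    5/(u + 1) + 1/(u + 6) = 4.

u = -5.8016 or u = 0.3016

Multiply both sides by (u + 1)(u + 6):
5(u + 6) + (u + 1) = 4(u + 1)(u + 6).
Expand and collect terms: 4u² + 22u - 7 = 0.
By the quadratic formula, u = (-22 ± √596) / 8, so u ≈ 0.3016 or u ≈ -5.8016.
Neither value makes a denominator zero (u ≠ -1, u ≠ -6), so both are valid.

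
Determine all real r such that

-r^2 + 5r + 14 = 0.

Factor: -1(r + 2)(r - 7) = 0.
So r = -2 or r = 7.

r = -2 or r = 7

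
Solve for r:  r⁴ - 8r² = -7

Let u = r². The equation becomes u² - 8u + 7 = 0.
Factor: (u - 7)(u - 1) = 0, so u = 7 or u = 1.
r² = 7 gives r = ±√(7) ≈ ±2.6458.
r² = 1 gives r = ±1.

r = -2.6458 or r = -1 or r = 1 or r = 2.6458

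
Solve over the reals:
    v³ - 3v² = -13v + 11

Rearrange: v³ - 3v² + 13v - 11 = 0.
Possible rational roots are divisors of -11. Testing v = 1 gives 0, so (v - 1) is a factor.
Divide: v³ - 3v² + 13v - 11 = (v - 1)(v² - 2v + 11).
The quadratic v² - 2v + 11 has discriminant -40 < 0, so no further real roots.

v = 1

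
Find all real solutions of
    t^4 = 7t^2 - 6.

t = -2.4495 or t = -1 or t = 1 or t = 2.4495

Let u = t^2. The equation becomes u^2 - 7u + 6 = 0.
Factor: (u - 1)(u - 6) = 0, so u = 1 or u = 6.
t^2 = 1 gives t = +/-1.
t^2 = 6 gives t = +/-sqrt(6) ~= +/-2.4495.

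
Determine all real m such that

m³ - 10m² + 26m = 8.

Rearrange: m³ - 10m² + 26m - 8 = 0.
Possible rational roots are divisors of -8. Testing m = 4 gives 0, so (m - 4) is a factor.
Divide: m³ - 10m² + 26m - 8 = (m - 4)(m² - 6m + 2).
Apply the quadratic formula to m² - 6m + 2 = 0: m = (6 ± √28)/2, i.e. m ≈ 5.6458 or m ≈ 0.3542.

m = 0.3542 or m = 4 or m = 5.6458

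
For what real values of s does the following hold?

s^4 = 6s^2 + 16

Let u = s^2. The equation becomes u^2 - 6u - 16 = 0.
Factor: (u + 2)(u - 8) = 0, so u = -2 or u = 8.
s^2 = -2 < 0 has no real solution.
s^2 = 8 gives s = +/-2*sqrt(2) ~= +/-2.8284.

s = -2.8284 or s = 2.8284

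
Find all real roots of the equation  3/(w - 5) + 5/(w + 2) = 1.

w = 0.8902 or w = 10.1098

Multiply both sides by (w - 5)(w + 2):
3(w + 2) + 5(w - 5) = (w - 5)(w + 2).
Expand and collect terms: w² - 11w + 9 = 0.
By the quadratic formula, w = (11 ± √85) / 2, so w ≈ 10.1098 or w ≈ 0.8902.
Neither value makes a denominator zero (w ≠ 5, w ≠ -2), so both are valid.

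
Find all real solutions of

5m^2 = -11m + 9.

Rearrange to standard form: 5m^2 + 11m - 9 = 0.
Discriminant: (11)^2 - 4*5*(-9) = 301.
Quadratic formula: m = (-11 +/- sqrt(301)) / 10.
So m = -11/10 + sqrt(301)/10 ~= 0.6349 or m = -sqrt(301)/10 - 11/10 ~= -2.8349.

m = -2.8349 or m = 0.6349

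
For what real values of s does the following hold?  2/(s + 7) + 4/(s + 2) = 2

s = -6.3166 or s = 0.3166

Multiply both sides by (s + 7)(s + 2):
2(s + 2) + 4(s + 7) = 2(s + 7)(s + 2).
Expand and collect terms: 2s^2 + 12s - 4 = 0.
By the quadratic formula, s = (-12 +/- sqrt(176)) / 4, so s ~= 0.3166 or s ~= -6.3166.
Neither value makes a denominator zero (s != -7, s != -2), so both are valid.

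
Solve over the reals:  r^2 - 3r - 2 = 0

Discriminant: (-3)^2 - 4*1*(-2) = 17.
Quadratic formula: r = (3 +/- sqrt(17)) / 2.
So r = 3/2 + sqrt(17)/2 ~= 3.5616 or r = 3/2 - sqrt(17)/2 ~= -0.5616.

r = -0.5616 or r = 3.5616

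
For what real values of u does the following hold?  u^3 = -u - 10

Rearrange: u^3 + u + 10 = 0.
Possible rational roots are divisors of 10. Testing u = -2 gives 0, so (u + 2) is a factor.
Divide: u^3 + u + 10 = (u + 2)(u^2 - 2u + 5).
The quadratic u^2 - 2u + 5 has discriminant -16 < 0, so no further real roots.

u = -2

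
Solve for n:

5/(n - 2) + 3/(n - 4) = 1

n = 3.127 or n = 10.873

Multiply both sides by (n - 2)(n - 4):
5(n - 4) + 3(n - 2) = (n - 2)(n - 4).
Expand and collect terms: n² - 14n + 34 = 0.
By the quadratic formula, n = (14 ± √60) / 2, so n ≈ 10.873 or n ≈ 3.127.
Neither value makes a denominator zero (n ≠ 2, n ≠ 4), so both are valid.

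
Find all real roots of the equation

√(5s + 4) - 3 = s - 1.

s = 0 or s = 1

Isolate the radical: √(5s + 4) = s + 2.
Square both sides: 5s + 4 = (s + 2)².
Expand and rearrange: s² - s = 0.
Solving gives s = 1 or s = 0.
Check each candidate in the original equation:
  s = 1: √(9) = 3, while s + 2 = 3 — valid.
  s = 0: √(4) = 2, while s + 2 = 2 — valid.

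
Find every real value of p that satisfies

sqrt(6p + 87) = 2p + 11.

Square both sides: 6p + 87 = (2p + 11)^2.
Expand and rearrange: 4p^2 + 38p + 34 = 0.
Solving gives p = -1 or p = -8.5.
Check each candidate in the original equation:
  p = -1: sqrt(81) = 9, while 2p + 11 = 9 — valid.
  p = -8.5: sqrt(36) = 6, while 2p + 11 = -6 — extraneous.

p = -1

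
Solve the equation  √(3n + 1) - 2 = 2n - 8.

n = 5

Isolate the radical: √(3n + 1) = 2n - 6.
Square both sides: 3n + 1 = (2n - 6)².
Expand and rearrange: 4n² - 27n + 35 = 0.
Solving gives n = 5 or n = 1.75.
Check each candidate in the original equation:
  n = 5: √(16) = 4, while 2n - 6 = 4 — valid.
  n = 1.75: √(6.25) = 2.5, while 2n - 6 = -2.5 — extraneous.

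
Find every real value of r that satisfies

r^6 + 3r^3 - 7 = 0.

r = -1.656 or r = 1.1551

Let u = r^3. The equation becomes u^2 + 3u - 7 = 0.
By the quadratic formula, u = -3/2 + sqrt(37)/2 or u = -sqrt(37)/2 - 3/2.
r^3 = -3/2 + sqrt(37)/2 gives r = (-3/2 + sqrt(37)/2)^(1/3) ~= 1.1551.
r^3 = -sqrt(37)/2 - 3/2 gives r = -(3/2 + sqrt(37)/2)^(1/3) ~= -1.656.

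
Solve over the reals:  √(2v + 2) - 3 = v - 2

v = -1 or v = 1

Isolate the radical: √(2v + 2) = v + 1.
Square both sides: 2v + 2 = (v + 1)².
Expand and rearrange: v² - 1 = 0.
Solving gives v = 1 or v = -1.
Check each candidate in the original equation:
  v = 1: √(4) = 2, while v + 1 = 2 — valid.
  v = -1: √(0) = 0, while v + 1 = 0 — valid.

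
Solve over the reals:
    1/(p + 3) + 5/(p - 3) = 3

p = -2.7417 or p = 4.7417

Multiply both sides by (p + 3)(p - 3):
(p - 3) + 5(p + 3) = 3(p + 3)(p - 3).
Expand and collect terms: 3p^2 - 6p - 39 = 0.
By the quadratic formula, p = (6 +/- sqrt(504)) / 6, so p ~= 4.7417 or p ~= -2.7417.
Neither value makes a denominator zero (p != -3, p != 3), so both are valid.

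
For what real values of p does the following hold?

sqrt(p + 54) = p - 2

Square both sides: p + 54 = (p - 2)^2.
Expand and rearrange: p^2 - 5p - 50 = 0.
Solving gives p = 10 or p = -5.
Check each candidate in the original equation:
  p = 10: sqrt(64) = 8, while p - 2 = 8 — valid.
  p = -5: sqrt(49) = 7, while p - 2 = -7 — extraneous.

p = 10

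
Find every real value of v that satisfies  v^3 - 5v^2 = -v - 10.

Rearrange: v^3 - 5v^2 + v + 10 = 0.
Possible rational roots are divisors of 10. Testing v = 2 gives 0, so (v - 2) is a factor.
Divide: v^3 - 5v^2 + v + 10 = (v - 2)(v^2 - 3v - 5).
Apply the quadratic formula to v^2 - 3v - 5 = 0: v = (3 +/- sqrt(29))/2, i.e. v ~= 4.1926 or v ~= -1.1926.

v = -1.1926 or v = 2 or v = 4.1926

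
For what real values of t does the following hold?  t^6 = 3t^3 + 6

t = -1.1113 or t = 1.6352

Let u = t^3. The equation becomes u^2 - 3u - 6 = 0.
By the quadratic formula, u = 3/2 + sqrt(33)/2 or u = 3/2 - sqrt(33)/2.
t^3 = 3/2 + sqrt(33)/2 gives t = (3/2 + sqrt(33)/2)^(1/3) ~= 1.6352.
t^3 = 3/2 - sqrt(33)/2 gives t = -(-3/2 + sqrt(33)/2)^(1/3) ~= -1.1113.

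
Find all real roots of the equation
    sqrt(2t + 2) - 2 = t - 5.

t = 7

Isolate the radical: sqrt(2t + 2) = t - 3.
Square both sides: 2t + 2 = (t - 3)^2.
Expand and rearrange: t^2 - 8t + 7 = 0.
Solving gives t = 7 or t = 1.
Check each candidate in the original equation:
  t = 7: sqrt(16) = 4, while t - 3 = 4 — valid.
  t = 1: sqrt(4) = 2, while t - 3 = -2 — extraneous.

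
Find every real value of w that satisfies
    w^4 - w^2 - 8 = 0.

w = -1.8364 or w = 1.8364

Let u = w^2. The equation becomes u^2 - u - 8 = 0.
By the quadratic formula, u = 1/2 + sqrt(33)/2 or u = 1/2 - sqrt(33)/2.
w^2 = 1/2 + sqrt(33)/2 gives w = +/-sqrt(1/2 + sqrt(33)/2) ~= +/-1.8364.
w^2 = 1/2 - sqrt(33)/2 < 0 has no real solution.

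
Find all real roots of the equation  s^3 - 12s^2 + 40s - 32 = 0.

s = 1.1716 or s = 4 or s = 6.8284

Possible rational roots are divisors of -32. Testing s = 4 gives 0, so (s - 4) is a factor.
Divide: s^3 - 12s^2 + 40s - 32 = (s - 4)(s^2 - 8s + 8).
Apply the quadratic formula to s^2 - 8s + 8 = 0: s = (8 +/- sqrt(32))/2, i.e. s ~= 6.8284 or s ~= 1.1716.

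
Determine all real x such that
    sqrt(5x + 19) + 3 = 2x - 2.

Isolate the radical: sqrt(5x + 19) = 2x - 5.
Square both sides: 5x + 19 = (2x - 5)^2.
Expand and rearrange: 4x^2 - 25x + 6 = 0.
Solving gives x = 6 or x = 0.25.
Check each candidate in the original equation:
  x = 6: sqrt(49) = 7, while 2x - 5 = 7 — valid.
  x = 0.25: sqrt(20.25) = 4.5, while 2x - 5 = -4.5 — extraneous.

x = 6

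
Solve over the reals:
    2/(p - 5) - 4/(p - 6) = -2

Multiply both sides by (p - 5)(p - 6):
2(p - 6) - 4(p - 5) = -2(p - 5)(p - 6).
Expand and collect terms: -2p² + 24p - 68 = 0.
By the quadratic formula, p = (-24 ± √32) / -4, so p ≈ 4.5858 or p ≈ 7.4142.
Neither value makes a denominator zero (p ≠ 5, p ≠ 6), so both are valid.

p = 4.5858 or p = 7.4142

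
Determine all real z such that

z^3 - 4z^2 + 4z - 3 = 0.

Possible rational roots are divisors of -3. Testing z = 3 gives 0, so (z - 3) is a factor.
Divide: z^3 - 4z^2 + 4z - 3 = (z - 3)(z^2 - z + 1).
The quadratic z^2 - z + 1 has discriminant -3 < 0, so no further real roots.

z = 3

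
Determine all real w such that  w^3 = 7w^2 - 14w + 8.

Rearrange: w^3 - 7w^2 + 14w - 8 = 0.
Possible rational roots are divisors of -8. Testing w = 4 gives 0, so (w - 4) is a factor.
Divide: w^3 - 7w^2 + 14w - 8 = (w - 4)(w^2 - 3w + 2).
Factor the quadratic: w = 2 or w = 1.

w = 1 or w = 2 or w = 4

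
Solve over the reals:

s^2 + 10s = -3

s = -9.6904 or s = -0.3096

Rearrange to standard form: s^2 + 10s + 3 = 0.
Discriminant: (10)^2 - 4*1*3 = 88.
Quadratic formula: s = (-10 +/- sqrt(88)) / 2.
So s = -5 + sqrt(22) ~= -0.3096 or s = -5 - sqrt(22) ~= -9.6904.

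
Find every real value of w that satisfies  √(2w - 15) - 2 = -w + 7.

Isolate the radical: √(2w - 15) = -w + 9.
Square both sides: 2w - 15 = (-w + 9)².
Expand and rearrange: w² - 20w + 96 = 0.
Solving gives w = 12 or w = 8.
Check each candidate in the original equation:
  w = 12: √(9) = 3, while -w + 9 = -3 — extraneous.
  w = 8: √(1) = 1, while -w + 9 = 1 — valid.

w = 8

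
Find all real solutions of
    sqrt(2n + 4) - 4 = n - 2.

n = -2 or n = 0

Isolate the radical: sqrt(2n + 4) = n + 2.
Square both sides: 2n + 4 = (n + 2)^2.
Expand and rearrange: n^2 + 2n = 0.
Solving gives n = 0 or n = -2.
Check each candidate in the original equation:
  n = 0: sqrt(4) = 2, while n + 2 = 2 — valid.
  n = -2: sqrt(0) = 0, while n + 2 = 0 — valid.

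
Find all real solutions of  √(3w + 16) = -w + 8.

Square both sides: 3w + 16 = (-w + 8)².
Expand and rearrange: w² - 19w + 48 = 0.
Solving gives w = 16 or w = 3.
Check each candidate in the original equation:
  w = 16: √(64) = 8, while -w + 8 = -8 — extraneous.
  w = 3: √(25) = 5, while -w + 8 = 5 — valid.

w = 3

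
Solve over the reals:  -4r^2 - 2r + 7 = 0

r = -1.5963 or r = 1.0963

Discriminant: (-2)^2 - 4*(-4)*7 = 116.
Quadratic formula: r = (2 +/- sqrt(116)) / (-8).
So r = -sqrt(29)/4 - 1/4 ~= -1.5963 or r = -1/4 + sqrt(29)/4 ~= 1.0963.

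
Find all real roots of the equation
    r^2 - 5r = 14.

Bring every term to one side: r^2 - 5r - 14 = 0.
Factor: (r - 7)(r + 2) = 0.
So r = 7 or r = -2.

r = -2 or r = 7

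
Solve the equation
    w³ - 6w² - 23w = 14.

Rearrange: w³ - 6w² - 23w - 14 = 0.
Possible rational roots are divisors of -14. Testing w = -2 gives 0, so (w + 2) is a factor.
Divide: w³ - 6w² - 23w - 14 = (w + 2)(w² - 8w - 7).
Apply the quadratic formula to w² - 8w - 7 = 0: w = (8 ± √92)/2, i.e. w ≈ 8.7958 or w ≈ -0.7958.

w = -2 or w = -0.7958 or w = 8.7958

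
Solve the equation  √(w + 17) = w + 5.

Square both sides: w + 17 = (w + 5)².
Expand and rearrange: w² + 9w + 8 = 0.
Solving gives w = -1 or w = -8.
Check each candidate in the original equation:
  w = -1: √(16) = 4, while w + 5 = 4 — valid.
  w = -8: √(9) = 3, while w + 5 = -3 — extraneous.

w = -1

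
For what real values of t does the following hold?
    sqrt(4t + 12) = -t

Square both sides: 4t + 12 = (-t)^2.
Expand and rearrange: t^2 - 4t - 12 = 0.
Solving gives t = 6 or t = -2.
Check each candidate in the original equation:
  t = 6: sqrt(36) = 6, while -t = -6 — extraneous.
  t = -2: sqrt(4) = 2, while -t = 2 — valid.

t = -2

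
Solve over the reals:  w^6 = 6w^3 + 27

Let u = w^3. The equation becomes u^2 - 6u - 27 = 0.
Factor: (u + 3)(u - 9) = 0, so u = -3 or u = 9.
w^3 = -3 gives w = -(3)^(1/3) ~= -1.4422.
w^3 = 9 gives w = (9)^(1/3) ~= 2.0801.

w = -1.4422 or w = 2.0801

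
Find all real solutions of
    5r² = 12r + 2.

r = -0.1565 or r = 2.5565

Rearrange to standard form: 5r² - 12r - 2 = 0.
Discriminant: (-12)² − 4·5·(-2) = 184.
Quadratic formula: r = (12 ± √184) / 10.
So r = 6/5 + √(46)/5 ≈ 2.5565 or r = 6/5 - √(46)/5 ≈ -0.1565.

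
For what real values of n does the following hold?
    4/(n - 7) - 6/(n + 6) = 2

n = -8.6603 or n = 8.6603

Multiply both sides by (n - 7)(n + 6):
4(n + 6) - 6(n - 7) = 2(n - 7)(n + 6).
Expand and collect terms: 2n² - 150 = 0.
By the quadratic formula, n = (0 ± √1200) / 4, so n ≈ 8.6603 or n ≈ -8.6603.
Neither value makes a denominator zero (n ≠ 7, n ≠ -6), so both are valid.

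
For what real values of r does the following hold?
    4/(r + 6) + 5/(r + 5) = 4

Multiply both sides by (r + 6)(r + 5):
4(r + 5) + 5(r + 6) = 4(r + 6)(r + 5).
Expand and collect terms: 4r^2 + 35r + 70 = 0.
By the quadratic formula, r = (-35 +/- sqrt(105)) / 8, so r ~= -3.0941 or r ~= -5.6559.
Neither value makes a denominator zero (r != -6, r != -5), so both are valid.

r = -5.6559 or r = -3.0941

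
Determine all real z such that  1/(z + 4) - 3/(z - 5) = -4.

z = -4.2312 or z = 5.7312

Multiply both sides by (z + 4)(z - 5):
(z - 5) - 3(z + 4) = -4(z + 4)(z - 5).
Expand and collect terms: -4z² + 6z + 97 = 0.
By the quadratic formula, z = (-6 ± √1588) / -8, so z ≈ -4.2312 or z ≈ 5.7312.
Neither value makes a denominator zero (z ≠ -4, z ≠ 5), so both are valid.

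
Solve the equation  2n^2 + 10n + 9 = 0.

n = -3.8229 or n = -1.1771

Discriminant: (10)^2 - 4*2*9 = 28.
Quadratic formula: n = (-10 +/- sqrt(28)) / 4.
So n = -5/2 + sqrt(7)/2 ~= -1.1771 or n = -5/2 - sqrt(7)/2 ~= -3.8229.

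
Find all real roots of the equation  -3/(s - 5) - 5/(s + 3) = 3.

s = -4.8549 or s = 4.1882

Multiply both sides by (s - 5)(s + 3):
-3(s + 3) - 5(s - 5) = 3(s - 5)(s + 3).
Expand and collect terms: 3s^2 + 2s - 61 = 0.
By the quadratic formula, s = (-2 +/- sqrt(736)) / 6, so s ~= 4.1882 or s ~= -4.8549.
Neither value makes a denominator zero (s != 5, s != -3), so both are valid.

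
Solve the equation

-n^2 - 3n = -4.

Bring every term to one side: -n^2 - 3n + 4 = 0.
Factor: -1(n + 4)(n - 1) = 0.
So n = -4 or n = 1.

n = -4 or n = 1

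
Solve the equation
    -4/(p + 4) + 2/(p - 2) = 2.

Multiply both sides by (p + 4)(p - 2):
-4(p - 2) + 2(p + 4) = 2(p + 4)(p - 2).
Expand and collect terms: 2p^2 + 6p - 32 = 0.
By the quadratic formula, p = (-6 +/- sqrt(292)) / 4, so p ~= 2.772 or p ~= -5.772.
Neither value makes a denominator zero (p != -4, p != 2), so both are valid.

p = -5.772 or p = 2.772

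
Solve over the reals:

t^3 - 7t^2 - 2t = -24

Rearrange: t^3 - 7t^2 - 2t + 24 = 0.
Possible rational roots are divisors of 24. Testing t = 2 gives 0, so (t - 2) is a factor.
Divide: t^3 - 7t^2 - 2t + 24 = (t - 2)(t^2 - 5t - 12).
Apply the quadratic formula to t^2 - 5t - 12 = 0: t = (5 +/- sqrt(73))/2, i.e. t ~= 6.772 or t ~= -1.772.

t = -1.772 or t = 2 or t = 6.772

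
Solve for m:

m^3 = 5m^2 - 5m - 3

Rearrange: m^3 - 5m^2 + 5m + 3 = 0.
Possible rational roots are divisors of 3. Testing m = 3 gives 0, so (m - 3) is a factor.
Divide: m^3 - 5m^2 + 5m + 3 = (m - 3)(m^2 - 2m - 1).
Apply the quadratic formula to m^2 - 2m - 1 = 0: m = (2 +/- sqrt(8))/2, i.e. m ~= 2.4142 or m ~= -0.4142.

m = -0.4142 or m = 2.4142 or m = 3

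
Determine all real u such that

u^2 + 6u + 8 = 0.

Factor: (u + 2)(u + 4) = 0.
So u = -2 or u = -4.

u = -4 or u = -2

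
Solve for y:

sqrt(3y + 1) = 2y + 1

Square both sides: 3y + 1 = (2y + 1)^2.
Expand and rearrange: 4y^2 + y = 0.
Solving gives y = 0 or y = -0.25.
Check each candidate in the original equation:
  y = 0: sqrt(1) = 1, while 2y + 1 = 1 — valid.
  y = -0.25: sqrt(0.25) = 0.5, while 2y + 1 = 0.5 — valid.

y = -0.25 or y = 0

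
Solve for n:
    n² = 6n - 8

n = 2 or n = 4

Bring every term to one side: n² - 6n + 8 = 0.
Factor: (n - 2)(n - 4) = 0.
So n = 2 or n = 4.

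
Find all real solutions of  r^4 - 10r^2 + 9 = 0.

Let u = r^2. The equation becomes u^2 - 10u + 9 = 0.
Factor: (u - 1)(u - 9) = 0, so u = 1 or u = 9.
r^2 = 1 gives r = +/-1.
r^2 = 9 gives r = +/-3.

r = -3 or r = -1 or r = 1 or r = 3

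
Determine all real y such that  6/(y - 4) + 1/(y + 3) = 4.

Multiply both sides by (y - 4)(y + 3):
6(y + 3) + (y - 4) = 4(y - 4)(y + 3).
Expand and collect terms: 4y² - 11y - 62 = 0.
By the quadratic formula, y = (11 ± √1113) / 8, so y ≈ 5.5452 or y ≈ -2.7952.
Neither value makes a denominator zero (y ≠ 4, y ≠ -3), so both are valid.

y = -2.7952 or y = 5.5452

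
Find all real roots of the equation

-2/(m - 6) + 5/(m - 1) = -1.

Multiply both sides by (m - 6)(m - 1):
-2(m - 1) + 5(m - 6) = -(m - 6)(m - 1).
Expand and collect terms: -m^2 + 4m + 22 = 0.
By the quadratic formula, m = (-4 +/- sqrt(104)) / -2, so m ~= -3.099 or m ~= 7.099.
Neither value makes a denominator zero (m != 6, m != 1), so both are valid.

m = -3.099 or m = 7.099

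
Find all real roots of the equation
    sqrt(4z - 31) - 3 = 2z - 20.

Isolate the radical: sqrt(4z - 31) = 2z - 17.
Square both sides: 4z - 31 = (2z - 17)^2.
Expand and rearrange: 4z^2 - 72z + 320 = 0.
Solving gives z = 10 or z = 8.
Check each candidate in the original equation:
  z = 10: sqrt(9) = 3, while 2z - 17 = 3 — valid.
  z = 8: sqrt(1) = 1, while 2z - 17 = -1 — extraneous.

z = 10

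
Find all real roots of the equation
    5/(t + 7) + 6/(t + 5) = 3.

Multiply both sides by (t + 7)(t + 5):
5(t + 5) + 6(t + 7) = 3(t + 7)(t + 5).
Expand and collect terms: 3t^2 + 25t + 38 = 0.
Factor or apply the quadratic formula: t = -2 or t = -6.3333.
Neither value makes a denominator zero (t != -7, t != -5), so both are valid.

t = -6.3333 or t = -2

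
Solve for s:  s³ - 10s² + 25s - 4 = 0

Possible rational roots are divisors of -4. Testing s = 4 gives 0, so (s - 4) is a factor.
Divide: s³ - 10s² + 25s - 4 = (s - 4)(s² - 6s + 1).
Apply the quadratic formula to s² - 6s + 1 = 0: s = (6 ± √32)/2, i.e. s ≈ 5.8284 or s ≈ 0.1716.

s = 0.1716 or s = 4 or s = 5.8284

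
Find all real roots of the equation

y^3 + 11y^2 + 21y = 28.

Rearrange: y^3 + 11y^2 + 21y - 28 = 0.
Possible rational roots are divisors of -28. Testing y = -4 gives 0, so (y + 4) is a factor.
Divide: y^3 + 11y^2 + 21y - 28 = (y + 4)(y^2 + 7y - 7).
Apply the quadratic formula to y^2 + 7y - 7 = 0: y = (-7 +/- sqrt(77))/2, i.e. y ~= 0.8875 or y ~= -7.8875.

y = -7.8875 or y = -4 or y = 0.8875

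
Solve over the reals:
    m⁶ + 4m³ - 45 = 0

m = -2.0801 or m = 1.71

Let u = m³. The equation becomes u² + 4u - 45 = 0.
Factor: (u - 5)(u + 9) = 0, so u = 5 or u = -9.
m³ = 5 gives m = ∛(5) ≈ 1.71.
m³ = -9 gives m = -∛(9) ≈ -2.0801.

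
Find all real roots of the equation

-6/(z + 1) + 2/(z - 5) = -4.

Multiply both sides by (z + 1)(z - 5):
-6(z - 5) + 2(z + 1) = -4(z + 1)(z - 5).
Expand and collect terms: -4z² + 20z - 12 = 0.
By the quadratic formula, z = (-20 ± √208) / -8, so z ≈ 0.6972 or z ≈ 4.3028.
Neither value makes a denominator zero (z ≠ -1, z ≠ 5), so both are valid.

z = 0.6972 or z = 4.3028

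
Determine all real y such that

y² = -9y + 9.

y = -9.9083 or y = 0.9083

Rearrange to standard form: y² + 9y - 9 = 0.
Discriminant: (9)² − 4·1·(-9) = 117.
Quadratic formula: y = (-9 ± √117) / 2.
So y = -9/2 + 3·√(13)/2 ≈ 0.9083 or y = -3·√(13)/2 - 9/2 ≈ -9.9083.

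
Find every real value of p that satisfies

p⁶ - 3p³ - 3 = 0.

p = -0.9249 or p = 1.5593

Let u = p³. The equation becomes u² - 3u - 3 = 0.
By the quadratic formula, u = 3/2 + √(21)/2 or u = 3/2 - √(21)/2.
p³ = 3/2 + √(21)/2 gives p = ∛(3/2 + √(21)/2) ≈ 1.5593.
p³ = 3/2 - √(21)/2 gives p = -∛(-3/2 + √(21)/2) ≈ -0.9249.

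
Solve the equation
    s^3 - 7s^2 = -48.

s = -2.2749 or s = 4 or s = 5.2749

Rearrange: s^3 - 7s^2 + 48 = 0.
Possible rational roots are divisors of 48. Testing s = 4 gives 0, so (s - 4) is a factor.
Divide: s^3 - 7s^2 + 48 = (s - 4)(s^2 - 3s - 12).
Apply the quadratic formula to s^2 - 3s - 12 = 0: s = (3 +/- sqrt(57))/2, i.e. s ~= 5.2749 or s ~= -2.2749.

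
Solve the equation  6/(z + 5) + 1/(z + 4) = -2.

z = -8.386 or z = -4.114

Multiply both sides by (z + 5)(z + 4):
6(z + 4) + (z + 5) = -2(z + 5)(z + 4).
Expand and collect terms: -2z² - 25z - 69 = 0.
By the quadratic formula, z = (25 ± √73) / -4, so z ≈ -8.386 or z ≈ -4.114.
Neither value makes a denominator zero (z ≠ -5, z ≠ -4), so both are valid.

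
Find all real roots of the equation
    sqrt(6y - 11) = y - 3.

y = 10

Square both sides: 6y - 11 = (y - 3)^2.
Expand and rearrange: y^2 - 12y + 20 = 0.
Solving gives y = 10 or y = 2.
Check each candidate in the original equation:
  y = 10: sqrt(49) = 7, while y - 3 = 7 — valid.
  y = 2: sqrt(1) = 1, while y - 3 = -1 — extraneous.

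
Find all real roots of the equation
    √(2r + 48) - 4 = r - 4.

r = 8

Isolate the radical: √(2r + 48) = r.
Square both sides: 2r + 48 = (r)².
Expand and rearrange: r² - 2r - 48 = 0.
Solving gives r = 8 or r = -6.
Check each candidate in the original equation:
  r = 8: √(64) = 8, while r = 8 — valid.
  r = -6: √(36) = 6, while r = -6 — extraneous.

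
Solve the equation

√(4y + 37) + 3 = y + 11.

y = -3

Isolate the radical: √(4y + 37) = y + 8.
Square both sides: 4y + 37 = (y + 8)².
Expand and rearrange: y² + 12y + 27 = 0.
Solving gives y = -3 or y = -9.
Check each candidate in the original equation:
  y = -3: √(25) = 5, while y + 8 = 5 — valid.
  y = -9: √(1) = 1, while y + 8 = -1 — extraneous.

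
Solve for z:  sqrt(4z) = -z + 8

z = 4

Square both sides: 4z = (-z + 8)^2.
Expand and rearrange: z^2 - 20z + 64 = 0.
Solving gives z = 16 or z = 4.
Check each candidate in the original equation:
  z = 16: sqrt(64) = 8, while -z + 8 = -8 — extraneous.
  z = 4: sqrt(16) = 4, while -z + 8 = 4 — valid.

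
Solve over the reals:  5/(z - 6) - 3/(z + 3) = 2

Multiply both sides by (z - 6)(z + 3):
5(z + 3) - 3(z - 6) = 2(z - 6)(z + 3).
Expand and collect terms: 2z^2 - 8z - 69 = 0.
By the quadratic formula, z = (8 +/- sqrt(616)) / 4, so z ~= 8.2048 or z ~= -4.2048.
Neither value makes a denominator zero (z != 6, z != -3), so both are valid.

z = -4.2048 or z = 8.2048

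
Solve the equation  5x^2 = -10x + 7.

Rearrange to standard form: 5x^2 + 10x - 7 = 0.
Discriminant: (10)^2 - 4*5*(-7) = 240.
Quadratic formula: x = (-10 +/- sqrt(240)) / 10.
So x = -1 + 2*sqrt(15)/5 ~= 0.5492 or x = -2*sqrt(15)/5 - 1 ~= -2.5492.

x = -2.5492 or x = 0.5492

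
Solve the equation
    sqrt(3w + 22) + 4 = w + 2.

w = 9

Isolate the radical: sqrt(3w + 22) = w - 2.
Square both sides: 3w + 22 = (w - 2)^2.
Expand and rearrange: w^2 - 7w - 18 = 0.
Solving gives w = 9 or w = -2.
Check each candidate in the original equation:
  w = 9: sqrt(49) = 7, while w - 2 = 7 — valid.
  w = -2: sqrt(16) = 4, while w - 2 = -4 — extraneous.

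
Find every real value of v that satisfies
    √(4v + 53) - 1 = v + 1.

v = 7

Isolate the radical: √(4v + 53) = v + 2.
Square both sides: 4v + 53 = (v + 2)².
Expand and rearrange: v² - 49 = 0.
Solving gives v = 7 or v = -7.
Check each candidate in the original equation:
  v = 7: √(81) = 9, while v + 2 = 9 — valid.
  v = -7: √(25) = 5, while v + 2 = -5 — extraneous.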